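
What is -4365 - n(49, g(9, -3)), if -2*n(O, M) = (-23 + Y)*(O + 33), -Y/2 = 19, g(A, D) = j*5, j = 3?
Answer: -6866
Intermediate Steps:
g(A, D) = 15 (g(A, D) = 3*5 = 15)
Y = -38 (Y = -2*19 = -38)
n(O, M) = 2013/2 + 61*O/2 (n(O, M) = -(-23 - 38)*(O + 33)/2 = -(-61)*(33 + O)/2 = -(-2013 - 61*O)/2 = 2013/2 + 61*O/2)
-4365 - n(49, g(9, -3)) = -4365 - (2013/2 + (61/2)*49) = -4365 - (2013/2 + 2989/2) = -4365 - 1*2501 = -4365 - 2501 = -6866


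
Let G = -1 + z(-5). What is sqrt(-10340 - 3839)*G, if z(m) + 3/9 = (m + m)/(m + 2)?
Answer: 2*I*sqrt(14179) ≈ 238.15*I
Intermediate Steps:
z(m) = -1/3 + 2*m/(2 + m) (z(m) = -1/3 + (m + m)/(m + 2) = -1/3 + (2*m)/(2 + m) = -1/3 + 2*m/(2 + m))
G = 2 (G = -1 + (-2 + 5*(-5))/(3*(2 - 5)) = -1 + (1/3)*(-2 - 25)/(-3) = -1 + (1/3)*(-1/3)*(-27) = -1 + 3 = 2)
sqrt(-10340 - 3839)*G = sqrt(-10340 - 3839)*2 = sqrt(-14179)*2 = (I*sqrt(14179))*2 = 2*I*sqrt(14179)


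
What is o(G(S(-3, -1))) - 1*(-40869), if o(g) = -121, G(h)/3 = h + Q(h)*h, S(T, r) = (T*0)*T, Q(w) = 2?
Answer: 40748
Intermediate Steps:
S(T, r) = 0 (S(T, r) = 0*T = 0)
G(h) = 9*h (G(h) = 3*(h + 2*h) = 3*(3*h) = 9*h)
o(G(S(-3, -1))) - 1*(-40869) = -121 - 1*(-40869) = -121 + 40869 = 40748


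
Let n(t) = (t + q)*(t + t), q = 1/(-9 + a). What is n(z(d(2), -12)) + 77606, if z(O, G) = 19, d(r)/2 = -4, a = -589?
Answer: 23420053/299 ≈ 78328.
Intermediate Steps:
q = -1/598 (q = 1/(-9 - 589) = 1/(-598) = -1/598 ≈ -0.0016722)
d(r) = -8 (d(r) = 2*(-4) = -8)
n(t) = 2*t*(-1/598 + t) (n(t) = (t - 1/598)*(t + t) = (-1/598 + t)*(2*t) = 2*t*(-1/598 + t))
n(z(d(2), -12)) + 77606 = (1/299)*19*(-1 + 598*19) + 77606 = (1/299)*19*(-1 + 11362) + 77606 = (1/299)*19*11361 + 77606 = 215859/299 + 77606 = 23420053/299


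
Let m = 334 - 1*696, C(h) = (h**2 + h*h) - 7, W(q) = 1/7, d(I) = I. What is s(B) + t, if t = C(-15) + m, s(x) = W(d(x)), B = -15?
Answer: 568/7 ≈ 81.143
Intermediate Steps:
W(q) = 1/7
C(h) = -7 + 2*h**2 (C(h) = (h**2 + h**2) - 7 = 2*h**2 - 7 = -7 + 2*h**2)
m = -362 (m = 334 - 696 = -362)
s(x) = 1/7
t = 81 (t = (-7 + 2*(-15)**2) - 362 = (-7 + 2*225) - 362 = (-7 + 450) - 362 = 443 - 362 = 81)
s(B) + t = 1/7 + 81 = 568/7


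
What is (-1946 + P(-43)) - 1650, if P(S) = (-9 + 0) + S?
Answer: -3648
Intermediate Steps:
P(S) = -9 + S
(-1946 + P(-43)) - 1650 = (-1946 + (-9 - 43)) - 1650 = (-1946 - 52) - 1650 = -1998 - 1650 = -3648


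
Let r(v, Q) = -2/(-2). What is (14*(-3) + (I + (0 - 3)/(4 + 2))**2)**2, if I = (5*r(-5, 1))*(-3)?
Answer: 628849/16 ≈ 39303.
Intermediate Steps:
r(v, Q) = 1 (r(v, Q) = -2*(-1/2) = 1)
I = -15 (I = (5*1)*(-3) = 5*(-3) = -15)
(14*(-3) + (I + (0 - 3)/(4 + 2))**2)**2 = (14*(-3) + (-15 + (0 - 3)/(4 + 2))**2)**2 = (-42 + (-15 - 3/6)**2)**2 = (-42 + (-15 - 3*1/6)**2)**2 = (-42 + (-15 - 1/2)**2)**2 = (-42 + (-31/2)**2)**2 = (-42 + 961/4)**2 = (793/4)**2 = 628849/16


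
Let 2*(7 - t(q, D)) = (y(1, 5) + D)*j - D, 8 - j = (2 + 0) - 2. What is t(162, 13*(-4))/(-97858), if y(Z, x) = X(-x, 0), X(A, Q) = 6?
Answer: -165/97858 ≈ -0.0016861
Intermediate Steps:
y(Z, x) = 6
j = 8 (j = 8 - ((2 + 0) - 2) = 8 - (2 - 2) = 8 - 1*0 = 8 + 0 = 8)
t(q, D) = -17 - 7*D/2 (t(q, D) = 7 - ((6 + D)*8 - D)/2 = 7 - ((48 + 8*D) - D)/2 = 7 - (48 + 7*D)/2 = 7 + (-24 - 7*D/2) = -17 - 7*D/2)
t(162, 13*(-4))/(-97858) = (-17 - 91*(-4)/2)/(-97858) = (-17 - 7/2*(-52))*(-1/97858) = (-17 + 182)*(-1/97858) = 165*(-1/97858) = -165/97858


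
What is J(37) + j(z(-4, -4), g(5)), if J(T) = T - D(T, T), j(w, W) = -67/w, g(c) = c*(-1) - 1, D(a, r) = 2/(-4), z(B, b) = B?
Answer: 217/4 ≈ 54.250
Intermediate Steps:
D(a, r) = -1/2 (D(a, r) = 2*(-1/4) = -1/2)
g(c) = -1 - c (g(c) = -c - 1 = -1 - c)
J(T) = 1/2 + T (J(T) = T - 1*(-1/2) = T + 1/2 = 1/2 + T)
J(37) + j(z(-4, -4), g(5)) = (1/2 + 37) - 67/(-4) = 75/2 - 67*(-1/4) = 75/2 + 67/4 = 217/4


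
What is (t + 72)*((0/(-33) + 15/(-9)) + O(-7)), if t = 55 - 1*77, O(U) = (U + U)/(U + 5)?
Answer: 800/3 ≈ 266.67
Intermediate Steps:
O(U) = 2*U/(5 + U) (O(U) = (2*U)/(5 + U) = 2*U/(5 + U))
t = -22 (t = 55 - 77 = -22)
(t + 72)*((0/(-33) + 15/(-9)) + O(-7)) = (-22 + 72)*((0/(-33) + 15/(-9)) + 2*(-7)/(5 - 7)) = 50*((0*(-1/33) + 15*(-1/9)) + 2*(-7)/(-2)) = 50*((0 - 5/3) + 2*(-7)*(-1/2)) = 50*(-5/3 + 7) = 50*(16/3) = 800/3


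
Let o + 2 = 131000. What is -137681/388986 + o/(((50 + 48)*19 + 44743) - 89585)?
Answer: -1015605668/298546755 ≈ -3.4018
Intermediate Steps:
o = 130998 (o = -2 + 131000 = 130998)
-137681/388986 + o/(((50 + 48)*19 + 44743) - 89585) = -137681/388986 + 130998/(((50 + 48)*19 + 44743) - 89585) = -137681*1/388986 + 130998/((98*19 + 44743) - 89585) = -137681/388986 + 130998/((1862 + 44743) - 89585) = -137681/388986 + 130998/(46605 - 89585) = -137681/388986 + 130998/(-42980) = -137681/388986 + 130998*(-1/42980) = -137681/388986 - 9357/3070 = -1015605668/298546755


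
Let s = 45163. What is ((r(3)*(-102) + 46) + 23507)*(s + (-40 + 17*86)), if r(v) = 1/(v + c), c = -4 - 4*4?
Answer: 1097496015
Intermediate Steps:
c = -20 (c = -4 - 16 = -20)
r(v) = 1/(-20 + v) (r(v) = 1/(v - 20) = 1/(-20 + v))
((r(3)*(-102) + 46) + 23507)*(s + (-40 + 17*86)) = ((-102/(-20 + 3) + 46) + 23507)*(45163 + (-40 + 17*86)) = ((-102/(-17) + 46) + 23507)*(45163 + (-40 + 1462)) = ((-1/17*(-102) + 46) + 23507)*(45163 + 1422) = ((6 + 46) + 23507)*46585 = (52 + 23507)*46585 = 23559*46585 = 1097496015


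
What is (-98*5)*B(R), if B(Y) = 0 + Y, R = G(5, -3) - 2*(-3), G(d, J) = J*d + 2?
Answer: 3430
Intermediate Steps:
G(d, J) = 2 + J*d
R = -7 (R = (2 - 3*5) - 2*(-3) = (2 - 15) + 6 = -13 + 6 = -7)
B(Y) = Y
(-98*5)*B(R) = -98*5*(-7) = -490*(-7) = 3430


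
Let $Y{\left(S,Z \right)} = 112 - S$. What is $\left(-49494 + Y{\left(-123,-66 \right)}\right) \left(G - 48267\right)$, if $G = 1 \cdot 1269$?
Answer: $2315074482$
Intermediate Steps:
$G = 1269$
$\left(-49494 + Y{\left(-123,-66 \right)}\right) \left(G - 48267\right) = \left(-49494 + \left(112 - -123\right)\right) \left(1269 - 48267\right) = \left(-49494 + \left(112 + 123\right)\right) \left(-46998\right) = \left(-49494 + 235\right) \left(-46998\right) = \left(-49259\right) \left(-46998\right) = 2315074482$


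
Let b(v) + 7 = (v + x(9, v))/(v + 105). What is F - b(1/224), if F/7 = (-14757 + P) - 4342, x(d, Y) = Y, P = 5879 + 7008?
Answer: -1022622519/23521 ≈ -43477.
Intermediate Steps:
P = 12887
b(v) = -7 + 2*v/(105 + v) (b(v) = -7 + (v + v)/(v + 105) = -7 + (2*v)/(105 + v) = -7 + 2*v/(105 + v))
F = -43484 (F = 7*((-14757 + 12887) - 4342) = 7*(-1870 - 4342) = 7*(-6212) = -43484)
F - b(1/224) = -43484 - 5*(-147 - 1/224)/(105 + 1/224) = -43484 - 5*(-147 - 1*1/224)/(105 + 1/224) = -43484 - 5*(-147 - 1/224)/23521/224 = -43484 - 5*224*(-32929)/(23521*224) = -43484 - 1*(-164645/23521) = -43484 + 164645/23521 = -1022622519/23521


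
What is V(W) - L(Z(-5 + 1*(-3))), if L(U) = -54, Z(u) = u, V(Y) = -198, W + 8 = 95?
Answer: -144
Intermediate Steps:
W = 87 (W = -8 + 95 = 87)
V(W) - L(Z(-5 + 1*(-3))) = -198 - 1*(-54) = -198 + 54 = -144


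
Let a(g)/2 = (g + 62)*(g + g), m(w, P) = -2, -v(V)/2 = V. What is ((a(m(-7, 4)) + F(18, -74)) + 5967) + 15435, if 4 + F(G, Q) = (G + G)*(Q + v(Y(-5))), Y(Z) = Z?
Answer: 18614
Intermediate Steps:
v(V) = -2*V
F(G, Q) = -4 + 2*G*(10 + Q) (F(G, Q) = -4 + (G + G)*(Q - 2*(-5)) = -4 + (2*G)*(Q + 10) = -4 + (2*G)*(10 + Q) = -4 + 2*G*(10 + Q))
a(g) = 4*g*(62 + g) (a(g) = 2*((g + 62)*(g + g)) = 2*((62 + g)*(2*g)) = 2*(2*g*(62 + g)) = 4*g*(62 + g))
((a(m(-7, 4)) + F(18, -74)) + 5967) + 15435 = ((4*(-2)*(62 - 2) + (-4 + 20*18 + 2*18*(-74))) + 5967) + 15435 = ((4*(-2)*60 + (-4 + 360 - 2664)) + 5967) + 15435 = ((-480 - 2308) + 5967) + 15435 = (-2788 + 5967) + 15435 = 3179 + 15435 = 18614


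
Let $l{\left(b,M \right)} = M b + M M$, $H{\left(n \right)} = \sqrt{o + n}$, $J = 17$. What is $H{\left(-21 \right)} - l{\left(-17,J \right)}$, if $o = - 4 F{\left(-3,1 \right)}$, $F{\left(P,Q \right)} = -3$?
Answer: $3 i \approx 3.0 i$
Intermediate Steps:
$o = 12$ ($o = \left(-4\right) \left(-3\right) = 12$)
$H{\left(n \right)} = \sqrt{12 + n}$
$l{\left(b,M \right)} = M^{2} + M b$ ($l{\left(b,M \right)} = M b + M^{2} = M^{2} + M b$)
$H{\left(-21 \right)} - l{\left(-17,J \right)} = \sqrt{12 - 21} - 17 \left(17 - 17\right) = \sqrt{-9} - 17 \cdot 0 = 3 i - 0 = 3 i + 0 = 3 i$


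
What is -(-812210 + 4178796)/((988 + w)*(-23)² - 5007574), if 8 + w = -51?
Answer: 3366586/4516133 ≈ 0.74546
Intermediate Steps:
w = -59 (w = -8 - 51 = -59)
-(-812210 + 4178796)/((988 + w)*(-23)² - 5007574) = -(-812210 + 4178796)/((988 - 59)*(-23)² - 5007574) = -3366586/(929*529 - 5007574) = -3366586/(491441 - 5007574) = -3366586/(-4516133) = -3366586*(-1)/4516133 = -1*(-3366586/4516133) = 3366586/4516133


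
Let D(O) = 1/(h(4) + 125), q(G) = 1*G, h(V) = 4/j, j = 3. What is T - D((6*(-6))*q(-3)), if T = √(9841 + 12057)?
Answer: -3/379 + √21898 ≈ 147.97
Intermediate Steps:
h(V) = 4/3
q(G) = G
T = √21898 ≈ 147.98
D(O) = 3/379 (D(O) = 1/(4/3 + 125) = 1/(379/3) = 3/379)
T - D((6*(-6))*q(-3)) = √21898 - 1*3/379 = √21898 - 3/379 = -3/379 + √21898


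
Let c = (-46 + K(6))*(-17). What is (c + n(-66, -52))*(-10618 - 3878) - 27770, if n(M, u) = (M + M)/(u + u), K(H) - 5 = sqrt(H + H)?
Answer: -131948450/13 + 492864*sqrt(3) ≈ -9.2962e+6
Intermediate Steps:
K(H) = 5 + sqrt(2)*sqrt(H) (K(H) = 5 + sqrt(H + H) = 5 + sqrt(2*H) = 5 + sqrt(2)*sqrt(H))
c = 697 - 34*sqrt(3) (c = (-46 + (5 + sqrt(2)*sqrt(6)))*(-17) = (-46 + (5 + 2*sqrt(3)))*(-17) = (-41 + 2*sqrt(3))*(-17) = 697 - 34*sqrt(3) ≈ 638.11)
n(M, u) = M/u (n(M, u) = (2*M)/((2*u)) = (2*M)*(1/(2*u)) = M/u)
(c + n(-66, -52))*(-10618 - 3878) - 27770 = ((697 - 34*sqrt(3)) - 66/(-52))*(-10618 - 3878) - 27770 = ((697 - 34*sqrt(3)) - 66*(-1/52))*(-14496) - 27770 = ((697 - 34*sqrt(3)) + 33/26)*(-14496) - 27770 = (18155/26 - 34*sqrt(3))*(-14496) - 27770 = (-131587440/13 + 492864*sqrt(3)) - 27770 = -131948450/13 + 492864*sqrt(3)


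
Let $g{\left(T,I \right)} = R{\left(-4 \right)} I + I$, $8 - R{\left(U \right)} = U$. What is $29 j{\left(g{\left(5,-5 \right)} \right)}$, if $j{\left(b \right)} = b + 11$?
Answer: $-1566$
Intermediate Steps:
$R{\left(U \right)} = 8 - U$
$g{\left(T,I \right)} = 13 I$ ($g{\left(T,I \right)} = \left(8 - -4\right) I + I = \left(8 + 4\right) I + I = 12 I + I = 13 I$)
$j{\left(b \right)} = 11 + b$
$29 j{\left(g{\left(5,-5 \right)} \right)} = 29 \left(11 + 13 \left(-5\right)\right) = 29 \left(11 - 65\right) = 29 \left(-54\right) = -1566$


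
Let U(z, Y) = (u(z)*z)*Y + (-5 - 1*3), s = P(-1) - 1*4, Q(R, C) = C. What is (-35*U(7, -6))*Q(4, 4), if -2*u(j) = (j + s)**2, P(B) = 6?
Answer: -237020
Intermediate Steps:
s = 2 (s = 6 - 1*4 = 6 - 4 = 2)
u(j) = -(2 + j)**2/2 (u(j) = -(j + 2)**2/2 = -(2 + j)**2/2)
U(z, Y) = -8 - Y*z*(2 + z)**2/2 (U(z, Y) = ((-(2 + z)**2/2)*z)*Y + (-5 - 1*3) = (-z*(2 + z)**2/2)*Y + (-5 - 3) = -Y*z*(2 + z)**2/2 - 8 = -8 - Y*z*(2 + z)**2/2)
(-35*U(7, -6))*Q(4, 4) = -35*(-8 - 1/2*(-6)*7*(2 + 7)**2)*4 = -35*(-8 - 1/2*(-6)*7*9**2)*4 = -35*(-8 - 1/2*(-6)*7*81)*4 = -35*(-8 + 1701)*4 = -35*1693*4 = -59255*4 = -237020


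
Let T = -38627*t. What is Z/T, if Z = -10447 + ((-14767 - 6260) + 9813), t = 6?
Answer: 21661/231762 ≈ 0.093462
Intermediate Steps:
Z = -21661 (Z = -10447 + (-21027 + 9813) = -10447 - 11214 = -21661)
T = -231762 (T = -38627*6 = -231762)
Z/T = -21661/(-231762) = -21661*(-1/231762) = 21661/231762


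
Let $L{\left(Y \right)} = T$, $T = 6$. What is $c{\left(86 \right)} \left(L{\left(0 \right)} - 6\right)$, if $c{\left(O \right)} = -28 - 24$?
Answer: $0$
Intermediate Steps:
$L{\left(Y \right)} = 6$
$c{\left(O \right)} = -52$ ($c{\left(O \right)} = -28 - 24 = -52$)
$c{\left(86 \right)} \left(L{\left(0 \right)} - 6\right) = - 52 \left(6 - 6\right) = \left(-52\right) 0 = 0$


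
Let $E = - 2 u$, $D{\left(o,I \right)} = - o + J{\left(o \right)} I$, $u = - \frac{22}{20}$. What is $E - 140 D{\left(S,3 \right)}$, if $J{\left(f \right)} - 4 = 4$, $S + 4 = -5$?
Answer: $- \frac{23089}{5} \approx -4617.8$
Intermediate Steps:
$S = -9$ ($S = -4 - 5 = -9$)
$J{\left(f \right)} = 8$ ($J{\left(f \right)} = 4 + 4 = 8$)
$u = - \frac{11}{10}$ ($u = \left(-22\right) \frac{1}{20} = - \frac{11}{10} \approx -1.1$)
$D{\left(o,I \right)} = - o + 8 I$
$E = \frac{11}{5}$ ($E = \left(-2\right) \left(- \frac{11}{10}\right) = \frac{11}{5} \approx 2.2$)
$E - 140 D{\left(S,3 \right)} = \frac{11}{5} - 140 \left(\left(-1\right) \left(-9\right) + 8 \cdot 3\right) = \frac{11}{5} - 140 \left(9 + 24\right) = \frac{11}{5} - 4620 = - \frac{23089}{5}$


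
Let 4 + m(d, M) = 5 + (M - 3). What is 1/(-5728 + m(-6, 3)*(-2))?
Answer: -1/5730 ≈ -0.00017452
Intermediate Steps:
m(d, M) = -2 + M (m(d, M) = -4 + (5 + (M - 3)) = -4 + (5 + (-3 + M)) = -4 + (2 + M) = -2 + M)
1/(-5728 + m(-6, 3)*(-2)) = 1/(-5728 + (-2 + 3)*(-2)) = 1/(-5728 + 1*(-2)) = 1/(-5728 - 2) = 1/(-5730) = -1/5730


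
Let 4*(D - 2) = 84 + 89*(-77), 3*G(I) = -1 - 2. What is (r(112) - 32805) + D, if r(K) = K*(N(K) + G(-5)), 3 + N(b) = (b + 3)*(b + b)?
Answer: 11400707/4 ≈ 2.8502e+6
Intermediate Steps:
N(b) = -3 + 2*b*(3 + b) (N(b) = -3 + (b + 3)*(b + b) = -3 + (3 + b)*(2*b) = -3 + 2*b*(3 + b))
G(I) = -1 (G(I) = (-1 - 2)/3 = (⅓)*(-3) = -1)
D = -6761/4 (D = 2 + (84 + 89*(-77))/4 = 2 + (84 - 6853)/4 = 2 + (¼)*(-6769) = 2 - 6769/4 = -6761/4 ≈ -1690.3)
r(K) = K*(-4 + 2*K² + 6*K) (r(K) = K*((-3 + 2*K² + 6*K) - 1) = K*(-4 + 2*K² + 6*K))
(r(112) - 32805) + D = (2*112*(-2 + 112² + 3*112) - 32805) - 6761/4 = (2*112*(-2 + 12544 + 336) - 32805) - 6761/4 = (2*112*12878 - 32805) - 6761/4 = (2884672 - 32805) - 6761/4 = 2851867 - 6761/4 = 11400707/4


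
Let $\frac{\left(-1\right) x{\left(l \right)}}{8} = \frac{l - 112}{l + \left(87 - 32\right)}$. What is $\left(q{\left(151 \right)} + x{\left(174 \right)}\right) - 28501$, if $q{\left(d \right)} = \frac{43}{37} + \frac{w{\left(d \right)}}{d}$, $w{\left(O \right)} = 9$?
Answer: $- \frac{36466042921}{1279423} \approx -28502.0$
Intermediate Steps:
$q{\left(d \right)} = \frac{43}{37} + \frac{9}{d}$
$x{\left(l \right)} = - \frac{8 \left(-112 + l\right)}{55 + l}$ ($x{\left(l \right)} = - 8 \frac{l - 112}{l + \left(87 - 32\right)} = - 8 \frac{-112 + l}{l + 55} = - 8 \frac{-112 + l}{55 + l} = - \frac{8 \left(-112 + l\right)}{55 + l}$)
$\left(q{\left(151 \right)} + x{\left(174 \right)}\right) - 28501 = \left(\left(\frac{43}{37} + \frac{9}{151}\right) + \frac{8 \left(112 - 174\right)}{55 + 174}\right) - 28501 = \left(\left(\frac{43}{37} + 9 \cdot \frac{1}{151}\right) + \frac{8 \left(112 - 174\right)}{229}\right) - 28501 = \left(\left(\frac{43}{37} + \frac{9}{151}\right) + 8 \cdot \frac{1}{229} \left(-62\right)\right) - 28501 = \left(\frac{6826}{5587} - \frac{496}{229}\right) - 28501 = - \frac{1207998}{1279423} - 28501 = - \frac{36466042921}{1279423}$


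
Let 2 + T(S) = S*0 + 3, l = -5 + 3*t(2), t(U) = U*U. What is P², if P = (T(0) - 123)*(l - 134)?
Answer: 240064036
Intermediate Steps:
t(U) = U²
l = 7 (l = -5 + 3*2² = -5 + 3*4 = -5 + 12 = 7)
T(S) = 1 (T(S) = -2 + (S*0 + 3) = -2 + (0 + 3) = -2 + 3 = 1)
P = 15494 (P = (1 - 123)*(7 - 134) = -122*(-127) = 15494)
P² = 15494² = 240064036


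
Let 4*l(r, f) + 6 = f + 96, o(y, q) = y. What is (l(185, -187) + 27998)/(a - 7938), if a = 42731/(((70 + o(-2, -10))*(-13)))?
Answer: -1902215/543071 ≈ -3.5027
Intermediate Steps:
l(r, f) = 45/2 + f/4 (l(r, f) = -3/2 + (f + 96)/4 = -3/2 + (96 + f)/4 = -3/2 + (24 + f/4) = 45/2 + f/4)
a = -3287/68 (a = 42731/(((70 - 2)*(-13))) = 42731/((68*(-13))) = 42731/(-884) = 42731*(-1/884) = -3287/68 ≈ -48.338)
(l(185, -187) + 27998)/(a - 7938) = ((45/2 + (¼)*(-187)) + 27998)/(-3287/68 - 7938) = ((45/2 - 187/4) + 27998)/(-543071/68) = (-97/4 + 27998)*(-68/543071) = (111895/4)*(-68/543071) = -1902215/543071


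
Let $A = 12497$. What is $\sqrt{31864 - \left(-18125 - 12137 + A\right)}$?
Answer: $\sqrt{49629} \approx 222.78$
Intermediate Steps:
$\sqrt{31864 - \left(-18125 - 12137 + A\right)} = \sqrt{31864 + \left(18125 - \left(12497 - 12137\right)\right)} = \sqrt{31864 + \left(18125 - 360\right)} = \sqrt{31864 + 17765} = \sqrt{49629}$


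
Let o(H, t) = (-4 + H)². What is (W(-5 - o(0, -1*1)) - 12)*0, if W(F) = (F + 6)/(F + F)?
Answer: 0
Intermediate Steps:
W(F) = (6 + F)/(2*F) (W(F) = (6 + F)/((2*F)) = (6 + F)*(1/(2*F)) = (6 + F)/(2*F))
(W(-5 - o(0, -1*1)) - 12)*0 = ((6 + (-5 - (-4 + 0)²))/(2*(-5 - (-4 + 0)²)) - 12)*0 = ((6 + (-5 - 1*(-4)²))/(2*(-5 - 1*(-4)²)) - 12)*0 = ((6 + (-5 - 1*16))/(2*(-5 - 1*16)) - 12)*0 = ((6 + (-5 - 16))/(2*(-5 - 16)) - 12)*0 = ((½)*(6 - 21)/(-21) - 12)*0 = ((½)*(-1/21)*(-15) - 12)*0 = (5/14 - 12)*0 = -163/14*0 = 0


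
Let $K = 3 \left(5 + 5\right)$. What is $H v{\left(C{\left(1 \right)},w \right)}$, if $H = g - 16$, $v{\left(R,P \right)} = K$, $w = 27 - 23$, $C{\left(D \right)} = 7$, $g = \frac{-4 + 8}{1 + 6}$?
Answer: $- \frac{3240}{7} \approx -462.86$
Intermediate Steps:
$K = 30$ ($K = 3 \cdot 10 = 30$)
$g = \frac{4}{7} \approx 0.57143$
$w = 4$
$v{\left(R,P \right)} = 30$
$H = - \frac{108}{7}$ ($H = \frac{4}{7} - 16 = - \frac{108}{7} \approx -15.429$)
$H v{\left(C{\left(1 \right)},w \right)} = \left(- \frac{108}{7}\right) 30 = - \frac{3240}{7}$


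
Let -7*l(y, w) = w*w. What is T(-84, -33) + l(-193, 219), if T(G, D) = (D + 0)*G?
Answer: -28557/7 ≈ -4079.6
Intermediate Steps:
l(y, w) = -w²/7 (l(y, w) = -w*w/7 = -w²/7)
T(G, D) = D*G
T(-84, -33) + l(-193, 219) = -33*(-84) - ⅐*219² = 2772 - ⅐*47961 = 2772 - 47961/7 = -28557/7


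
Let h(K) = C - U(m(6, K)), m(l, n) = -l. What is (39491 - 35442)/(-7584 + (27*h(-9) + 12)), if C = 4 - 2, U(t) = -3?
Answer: -4049/7437 ≈ -0.54444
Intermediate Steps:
C = 2
h(K) = 5 (h(K) = 2 - 1*(-3) = 2 + 3 = 5)
(39491 - 35442)/(-7584 + (27*h(-9) + 12)) = (39491 - 35442)/(-7584 + (27*5 + 12)) = 4049/(-7584 + (135 + 12)) = 4049/(-7584 + 147) = 4049/(-7437) = 4049*(-1/7437) = -4049/7437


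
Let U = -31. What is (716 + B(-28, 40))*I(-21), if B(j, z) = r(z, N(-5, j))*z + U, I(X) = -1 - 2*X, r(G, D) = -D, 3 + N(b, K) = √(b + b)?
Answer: 33005 - 1640*I*√10 ≈ 33005.0 - 5186.1*I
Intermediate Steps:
N(b, K) = -3 + √2*√b (N(b, K) = -3 + √(b + b) = -3 + √(2*b) = -3 + √2*√b)
B(j, z) = -31 + z*(3 - I*√10) (B(j, z) = (-(-3 + √2*√(-5)))*z - 31 = (-(-3 + √2*(I*√5)))*z - 31 = (-(-3 + I*√10))*z - 31 = (3 - I*√10)*z - 31 = z*(3 - I*√10) - 31 = -31 + z*(3 - I*√10))
(716 + B(-28, 40))*I(-21) = (716 + (-31 + 40*(3 - I*√10)))*(-1 - 2*(-21)) = (716 + (-31 + (120 - 40*I*√10)))*(-1 + 42) = (716 + (89 - 40*I*√10))*41 = (805 - 40*I*√10)*41 = 33005 - 1640*I*√10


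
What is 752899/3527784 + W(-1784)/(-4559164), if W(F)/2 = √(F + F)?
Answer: 752899/3527784 - 2*I*√223/1139791 ≈ 0.21342 - 2.6203e-5*I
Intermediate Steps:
W(F) = 2*√2*√F (W(F) = 2*√(F + F) = 2*√(2*F) = 2*(√2*√F) = 2*√2*√F)
752899/3527784 + W(-1784)/(-4559164) = 752899/3527784 + (2*√2*√(-1784))/(-4559164) = 752899*(1/3527784) + (2*√2*(2*I*√446))*(-1/4559164) = 752899/3527784 + (8*I*√223)*(-1/4559164) = 752899/3527784 - 2*I*√223/1139791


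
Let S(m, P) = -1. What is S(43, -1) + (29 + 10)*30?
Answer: 1169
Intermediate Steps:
S(43, -1) + (29 + 10)*30 = -1 + (29 + 10)*30 = -1 + 39*30 = -1 + 1170 = 1169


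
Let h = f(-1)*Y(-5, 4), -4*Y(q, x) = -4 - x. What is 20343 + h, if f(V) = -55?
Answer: 20233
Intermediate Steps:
Y(q, x) = 1 + x/4 (Y(q, x) = -(-4 - x)/4 = 1 + x/4)
h = -110 (h = -55*(1 + (1/4)*4) = -55*(1 + 1) = -55*2 = -110)
20343 + h = 20343 - 110 = 20233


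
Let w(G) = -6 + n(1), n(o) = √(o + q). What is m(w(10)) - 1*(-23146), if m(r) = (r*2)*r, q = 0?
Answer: 23196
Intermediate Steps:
n(o) = √o (n(o) = √(o + 0) = √o)
w(G) = -5 (w(G) = -6 + √1 = -6 + 1 = -5)
m(r) = 2*r² (m(r) = (2*r)*r = 2*r²)
m(w(10)) - 1*(-23146) = 2*(-5)² - 1*(-23146) = 2*25 + 23146 = 50 + 23146 = 23196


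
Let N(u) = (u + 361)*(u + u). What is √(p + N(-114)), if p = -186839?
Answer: I*√243155 ≈ 493.11*I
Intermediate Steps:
N(u) = 2*u*(361 + u) (N(u) = (361 + u)*(2*u) = 2*u*(361 + u))
√(p + N(-114)) = √(-186839 + 2*(-114)*(361 - 114)) = √(-186839 + 2*(-114)*247) = √(-186839 - 56316) = √(-243155) = I*√243155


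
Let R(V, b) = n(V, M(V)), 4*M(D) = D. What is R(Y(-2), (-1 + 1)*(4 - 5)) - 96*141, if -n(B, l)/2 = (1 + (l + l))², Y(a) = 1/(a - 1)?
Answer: -243673/18 ≈ -13537.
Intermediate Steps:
Y(a) = 1/(-1 + a)
M(D) = D/4
n(B, l) = -2*(1 + 2*l)² (n(B, l) = -2*(1 + (l + l))² = -2*(1 + 2*l)²)
R(V, b) = -2*(1 + V/2)² (R(V, b) = -2*(1 + 2*(V/4))² = -2*(1 + V/2)²)
R(Y(-2), (-1 + 1)*(4 - 5)) - 96*141 = -(2 + 1/(-1 - 2))²/2 - 96*141 = -(2 + 1/(-3))²/2 - 13536 = -(2 - ⅓)²/2 - 13536 = -(5/3)²/2 - 13536 = -½*25/9 - 13536 = -25/18 - 13536 = -243673/18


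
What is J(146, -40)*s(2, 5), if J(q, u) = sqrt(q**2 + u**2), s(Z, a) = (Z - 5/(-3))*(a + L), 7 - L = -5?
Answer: 374*sqrt(5729)/3 ≈ 9436.0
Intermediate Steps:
L = 12 (L = 7 - 1*(-5) = 7 + 5 = 12)
s(Z, a) = (12 + a)*(5/3 + Z) (s(Z, a) = (Z - 5/(-3))*(a + 12) = (Z - 5*(-1/3))*(12 + a) = (Z + 5/3)*(12 + a) = (5/3 + Z)*(12 + a) = (12 + a)*(5/3 + Z))
J(146, -40)*s(2, 5) = sqrt(146**2 + (-40)**2)*(20 + 12*2 + (5/3)*5 + 2*5) = sqrt(21316 + 1600)*(20 + 24 + 25/3 + 10) = sqrt(22916)*(187/3) = (2*sqrt(5729))*(187/3) = 374*sqrt(5729)/3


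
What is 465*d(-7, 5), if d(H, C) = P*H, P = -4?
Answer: 13020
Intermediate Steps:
d(H, C) = -4*H
465*d(-7, 5) = 465*(-4*(-7)) = 465*28 = 13020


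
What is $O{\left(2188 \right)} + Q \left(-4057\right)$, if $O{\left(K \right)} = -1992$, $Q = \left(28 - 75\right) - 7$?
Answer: $217086$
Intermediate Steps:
$Q = -54$ ($Q = -47 - 7 = -54$)
$O{\left(2188 \right)} + Q \left(-4057\right) = -1992 - -219078 = -1992 + 219078 = 217086$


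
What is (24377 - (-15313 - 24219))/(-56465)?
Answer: -63909/56465 ≈ -1.1318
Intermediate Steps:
(24377 - (-15313 - 24219))/(-56465) = (24377 - 1*(-39532))*(-1/56465) = (24377 + 39532)*(-1/56465) = 63909*(-1/56465) = -63909/56465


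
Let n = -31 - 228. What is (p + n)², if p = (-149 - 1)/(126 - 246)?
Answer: 1062961/16 ≈ 66435.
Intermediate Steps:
p = 5/4 (p = -150/(-120) = -150*(-1/120) = 5/4 ≈ 1.2500)
n = -259
(p + n)² = (5/4 - 259)² = (-1031/4)² = 1062961/16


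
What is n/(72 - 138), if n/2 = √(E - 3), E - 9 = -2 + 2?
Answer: -√6/33 ≈ -0.074227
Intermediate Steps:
E = 9 (E = 9 + (-2 + 2) = 9 + 0 = 9)
n = 2*√6 (n = 2*√(9 - 3) = 2*√6 ≈ 4.8990)
n/(72 - 138) = (2*√6)/(72 - 138) = (2*√6)/(-66) = -√6/33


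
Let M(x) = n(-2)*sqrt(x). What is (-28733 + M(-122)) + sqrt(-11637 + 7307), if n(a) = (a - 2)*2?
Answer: -28733 + I*sqrt(4330) - 8*I*sqrt(122) ≈ -28733.0 - 22.56*I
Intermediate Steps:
n(a) = -4 + 2*a (n(a) = (-2 + a)*2 = -4 + 2*a)
M(x) = -8*sqrt(x) (M(x) = (-4 + 2*(-2))*sqrt(x) = (-4 - 4)*sqrt(x) = -8*sqrt(x))
(-28733 + M(-122)) + sqrt(-11637 + 7307) = (-28733 - 8*I*sqrt(122)) + sqrt(-11637 + 7307) = (-28733 - 8*I*sqrt(122)) + sqrt(-4330) = (-28733 - 8*I*sqrt(122)) + I*sqrt(4330) = -28733 + I*sqrt(4330) - 8*I*sqrt(122)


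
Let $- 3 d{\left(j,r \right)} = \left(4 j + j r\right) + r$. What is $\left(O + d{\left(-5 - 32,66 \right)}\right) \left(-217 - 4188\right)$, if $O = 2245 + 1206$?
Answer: $- \frac{56723185}{3} \approx -1.8908 \cdot 10^{7}$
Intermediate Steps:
$O = 3451$
$d{\left(j,r \right)} = - \frac{4 j}{3} - \frac{r}{3} - \frac{j r}{3}$ ($d{\left(j,r \right)} = - \frac{\left(4 j + j r\right) + r}{3} = - \frac{r + 4 j + j r}{3} = - \frac{4 j}{3} - \frac{r}{3} - \frac{j r}{3}$)
$\left(O + d{\left(-5 - 32,66 \right)}\right) \left(-217 - 4188\right) = \left(3451 - \left(22 + \frac{4 \left(-5 - 32\right)}{3} + \frac{1}{3} \left(-5 - 32\right) 66\right)\right) \left(-217 - 4188\right) = \left(3451 - \left(- \frac{82}{3} - 814\right)\right) \left(-4405\right) = \left(3451 + \left(\frac{148}{3} - 22 + 814\right)\right) \left(-4405\right) = \left(3451 + \frac{2524}{3}\right) \left(-4405\right) = \frac{12877}{3} \left(-4405\right) = - \frac{56723185}{3}$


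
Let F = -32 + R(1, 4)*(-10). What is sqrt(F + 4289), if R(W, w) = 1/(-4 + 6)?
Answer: 2*sqrt(1063) ≈ 65.207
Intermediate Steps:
R(W, w) = 1/2
F = -37 (F = -32 + (1/2)*(-10) = -32 - 5 = -37)
sqrt(F + 4289) = sqrt(-37 + 4289) = sqrt(4252) = 2*sqrt(1063)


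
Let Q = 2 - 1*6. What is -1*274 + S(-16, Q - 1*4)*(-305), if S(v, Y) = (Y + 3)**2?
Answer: -7899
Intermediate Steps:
Q = -4 (Q = 2 - 6 = -4)
S(v, Y) = (3 + Y)**2
-1*274 + S(-16, Q - 1*4)*(-305) = -1*274 + (3 + (-4 - 1*4))**2*(-305) = -274 + (3 + (-4 - 4))**2*(-305) = -274 + (3 - 8)**2*(-305) = -274 + (-5)**2*(-305) = -274 + 25*(-305) = -274 - 7625 = -7899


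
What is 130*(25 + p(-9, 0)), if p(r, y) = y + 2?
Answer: 3510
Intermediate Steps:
p(r, y) = 2 + y
130*(25 + p(-9, 0)) = 130*(25 + (2 + 0)) = 130*(25 + 2) = 130*27 = 3510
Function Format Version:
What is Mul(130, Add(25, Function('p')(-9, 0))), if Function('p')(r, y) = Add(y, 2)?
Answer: 3510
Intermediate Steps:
Function('p')(r, y) = Add(2, y)
Mul(130, Add(25, Function('p')(-9, 0))) = Mul(130, Add(25, Add(2, 0))) = Mul(130, Add(25, 2)) = Mul(130, 27) = 3510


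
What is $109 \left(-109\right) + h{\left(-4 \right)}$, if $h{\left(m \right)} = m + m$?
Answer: $-11889$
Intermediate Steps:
$h{\left(m \right)} = 2 m$
$109 \left(-109\right) + h{\left(-4 \right)} = 109 \left(-109\right) + 2 \left(-4\right) = -11881 - 8 = -11889$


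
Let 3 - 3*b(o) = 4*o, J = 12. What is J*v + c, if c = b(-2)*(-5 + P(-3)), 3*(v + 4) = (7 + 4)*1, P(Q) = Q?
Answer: -100/3 ≈ -33.333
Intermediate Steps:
v = -1/3 (v = -4 + ((7 + 4)*1)/3 = -4 + (11*1)/3 = -4 + (1/3)*11 = -4 + 11/3 = -1/3 ≈ -0.33333)
b(o) = 1 - 4*o/3
c = -88/3 (c = (1 - 4/3*(-2))*(-5 - 3) = (1 + 8/3)*(-8) = (11/3)*(-8) = -88/3 ≈ -29.333)
J*v + c = 12*(-1/3) - 88/3 = -4 - 88/3 = -100/3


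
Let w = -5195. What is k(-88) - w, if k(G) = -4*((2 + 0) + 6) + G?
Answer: 5075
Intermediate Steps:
k(G) = -32 + G (k(G) = -4*(2 + 6) + G = -4*8 + G = -32 + G)
k(-88) - w = (-32 - 88) - 1*(-5195) = -120 + 5195 = 5075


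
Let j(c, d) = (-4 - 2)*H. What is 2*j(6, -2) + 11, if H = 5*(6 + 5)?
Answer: -649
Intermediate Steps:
H = 55 (H = 5*11 = 55)
j(c, d) = -330 (j(c, d) = (-4 - 2)*55 = -6*55 = -330)
2*j(6, -2) + 11 = 2*(-330) + 11 = -660 + 11 = -649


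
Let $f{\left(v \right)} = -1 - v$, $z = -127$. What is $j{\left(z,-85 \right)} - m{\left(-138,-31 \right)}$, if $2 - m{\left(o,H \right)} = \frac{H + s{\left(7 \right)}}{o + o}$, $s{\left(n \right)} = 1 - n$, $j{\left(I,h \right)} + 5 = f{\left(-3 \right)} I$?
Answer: $- \frac{71999}{276} \approx -260.87$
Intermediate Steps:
$j{\left(I,h \right)} = -5 + 2 I$ ($j{\left(I,h \right)} = -5 + \left(-1 - -3\right) I = -5 + \left(-1 + 3\right) I = -5 + 2 I$)
$m{\left(o,H \right)} = 2 - \frac{-6 + H}{2 o}$ ($m{\left(o,H \right)} = 2 - \frac{H + \left(1 - 7\right)}{o + o} = 2 - \frac{H + \left(1 - 7\right)}{2 o} = 2 - \left(H - 6\right) \frac{1}{2 o} = 2 - \left(-6 + H\right) \frac{1}{2 o} = 2 - \frac{-6 + H}{2 o}$)
$j{\left(z,-85 \right)} - m{\left(-138,-31 \right)} = \left(-5 + 2 \left(-127\right)\right) - \frac{6 - -31 + 4 \left(-138\right)}{2 \left(-138\right)} = \left(-5 - 254\right) - \frac{1}{2} \left(- \frac{1}{138}\right) \left(6 + 31 - 552\right) = -259 - \frac{1}{2} \left(- \frac{1}{138}\right) \left(-515\right) = -259 - \frac{515}{276} = - \frac{71999}{276}$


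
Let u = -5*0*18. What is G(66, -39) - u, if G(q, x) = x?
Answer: -39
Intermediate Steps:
u = 0 (u = 0*18 = 0)
G(66, -39) - u = -39 - 1*0 = -39 + 0 = -39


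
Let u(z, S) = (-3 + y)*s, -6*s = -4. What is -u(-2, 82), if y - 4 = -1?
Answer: 0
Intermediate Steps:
s = 2/3 (s = -1/6*(-4) = 2/3 ≈ 0.66667)
y = 3 (y = 4 - 1 = 3)
u(z, S) = 0 (u(z, S) = (-3 + 3)*(2/3) = 0*(2/3) = 0)
-u(-2, 82) = -1*0 = 0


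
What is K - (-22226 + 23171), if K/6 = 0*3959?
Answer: -945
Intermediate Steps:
K = 0 (K = 6*(0*3959) = 6*0 = 0)
K - (-22226 + 23171) = 0 - (-22226 + 23171) = 0 - 1*945 = 0 - 945 = -945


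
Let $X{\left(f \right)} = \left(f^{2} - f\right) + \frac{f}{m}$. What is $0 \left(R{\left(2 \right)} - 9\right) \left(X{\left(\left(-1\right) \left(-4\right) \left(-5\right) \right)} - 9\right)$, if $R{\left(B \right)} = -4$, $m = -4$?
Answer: $0$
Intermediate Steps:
$X{\left(f \right)} = f^{2} - \frac{5 f}{4}$ ($X{\left(f \right)} = \left(f^{2} - f\right) + \frac{f}{-4} = \left(f^{2} - f\right) + f \left(- \frac{1}{4}\right) = \left(f^{2} - f\right) - \frac{f}{4} = f^{2} - \frac{5 f}{4}$)
$0 \left(R{\left(2 \right)} - 9\right) \left(X{\left(\left(-1\right) \left(-4\right) \left(-5\right) \right)} - 9\right) = 0 \left(-4 - 9\right) \left(\frac{\left(-1\right) \left(-4\right) \left(-5\right) \left(-5 + 4 \left(-1\right) \left(-4\right) \left(-5\right)\right)}{4} - 9\right) = 0 \left(-13\right) \left(\frac{4 \left(-5\right) \left(-5 + 4 \cdot 4 \left(-5\right)\right)}{4} - 9\right) = 0 \left(\frac{1}{4} \left(-20\right) \left(-5 + 4 \left(-20\right)\right) - 9\right) = 0 \left(\frac{1}{4} \left(-20\right) \left(-5 - 80\right) - 9\right) = 0 \left(\frac{1}{4} \left(-20\right) \left(-85\right) - 9\right) = 0 \left(425 - 9\right) = 0 \cdot 416 = 0$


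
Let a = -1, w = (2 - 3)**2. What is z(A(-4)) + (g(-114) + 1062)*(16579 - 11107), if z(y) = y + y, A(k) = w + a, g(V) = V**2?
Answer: 76925376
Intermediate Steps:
w = 1 (w = (-1)**2 = 1)
A(k) = 0 (A(k) = 1 - 1 = 0)
z(y) = 2*y
z(A(-4)) + (g(-114) + 1062)*(16579 - 11107) = 2*0 + ((-114)**2 + 1062)*(16579 - 11107) = 0 + (12996 + 1062)*5472 = 0 + 14058*5472 = 0 + 76925376 = 76925376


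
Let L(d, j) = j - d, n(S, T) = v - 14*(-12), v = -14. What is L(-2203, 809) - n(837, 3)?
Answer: 2858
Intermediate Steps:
n(S, T) = 154 (n(S, T) = -14 - 14*(-12) = -14 + 168 = 154)
L(-2203, 809) - n(837, 3) = (809 - 1*(-2203)) - 1*154 = (809 + 2203) - 154 = 3012 - 154 = 2858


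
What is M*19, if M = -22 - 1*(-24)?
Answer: 38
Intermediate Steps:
M = 2 (M = -22 + 24 = 2)
M*19 = 2*19 = 38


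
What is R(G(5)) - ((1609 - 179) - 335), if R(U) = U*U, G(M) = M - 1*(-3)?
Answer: -1031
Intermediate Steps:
G(M) = 3 + M (G(M) = M + 3 = 3 + M)
R(U) = U**2
R(G(5)) - ((1609 - 179) - 335) = (3 + 5)**2 - ((1609 - 179) - 335) = 8**2 - (1430 - 335) = 64 - 1*1095 = 64 - 1095 = -1031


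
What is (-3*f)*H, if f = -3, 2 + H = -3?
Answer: -45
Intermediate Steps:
H = -5 (H = -2 - 3 = -5)
(-3*f)*H = -3*(-3)*(-5) = 9*(-5) = -45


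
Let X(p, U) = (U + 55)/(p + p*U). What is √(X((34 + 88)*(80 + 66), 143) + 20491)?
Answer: √26004500681582/35624 ≈ 143.15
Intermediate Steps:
X(p, U) = (55 + U)/(p + U*p)
√(X((34 + 88)*(80 + 66), 143) + 20491) = √((55 + 143)/((((34 + 88)*(80 + 66)))*(1 + 143)) + 20491) = √(198/((122*146)*144) + 20491) = √((1/144)*198/17812 + 20491) = √((1/17812)*(1/144)*198 + 20491) = √(11/142496 + 20491) = √(2919885547/142496) = √26004500681582/35624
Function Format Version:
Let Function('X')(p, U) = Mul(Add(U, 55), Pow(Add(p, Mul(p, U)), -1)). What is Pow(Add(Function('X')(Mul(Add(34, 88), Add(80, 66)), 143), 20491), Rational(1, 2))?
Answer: Mul(Rational(1, 35624), Pow(26004500681582, Rational(1, 2))) ≈ 143.15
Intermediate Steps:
Function('X')(p, U) = Mul(Pow(Add(p, Mul(U, p)), -1), Add(55, U)) (Function('X')(p, U) = Mul(Add(55, U), Pow(Add(p, Mul(U, p)), -1)) = Mul(Pow(Add(p, Mul(U, p)), -1), Add(55, U)))
Pow(Add(Function('X')(Mul(Add(34, 88), Add(80, 66)), 143), 20491), Rational(1, 2)) = Pow(Add(Mul(Pow(Mul(Add(34, 88), Add(80, 66)), -1), Pow(Add(1, 143), -1), Add(55, 143)), 20491), Rational(1, 2)) = Pow(Add(Mul(Pow(Mul(122, 146), -1), Pow(144, -1), 198), 20491), Rational(1, 2)) = Pow(Add(Mul(Pow(17812, -1), Rational(1, 144), 198), 20491), Rational(1, 2)) = Pow(Add(Mul(Rational(1, 17812), Rational(1, 144), 198), 20491), Rational(1, 2)) = Pow(Add(Rational(11, 142496), 20491), Rational(1, 2)) = Pow(Rational(2919885547, 142496), Rational(1, 2)) = Mul(Rational(1, 35624), Pow(26004500681582, Rational(1, 2)))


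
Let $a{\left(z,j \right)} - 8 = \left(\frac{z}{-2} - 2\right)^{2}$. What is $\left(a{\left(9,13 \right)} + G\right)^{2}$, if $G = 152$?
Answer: $\frac{654481}{16} \approx 40905.0$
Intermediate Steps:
$a{\left(z,j \right)} = 8 + \left(-2 - \frac{z}{2}\right)^{2}$ ($a{\left(z,j \right)} = 8 + \left(\frac{z}{-2} - 2\right)^{2} = 8 + \left(z \left(- \frac{1}{2}\right) - 2\right)^{2} = 8 + \left(- \frac{z}{2} - 2\right)^{2} = 8 + \left(-2 - \frac{z}{2}\right)^{2}$)
$\left(a{\left(9,13 \right)} + G\right)^{2} = \left(\left(8 + \frac{\left(4 + 9\right)^{2}}{4}\right) + 152\right)^{2} = \left(\left(8 + \frac{13^{2}}{4}\right) + 152\right)^{2} = \left(\left(8 + \frac{1}{4} \cdot 169\right) + 152\right)^{2} = \left(\left(8 + \frac{169}{4}\right) + 152\right)^{2} = \left(\frac{201}{4} + 152\right)^{2} = \left(\frac{809}{4}\right)^{2} = \frac{654481}{16}$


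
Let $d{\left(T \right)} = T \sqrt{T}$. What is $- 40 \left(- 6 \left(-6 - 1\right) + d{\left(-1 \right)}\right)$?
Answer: $-1680 + 40 i \approx -1680.0 + 40.0 i$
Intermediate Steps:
$d{\left(T \right)} = T^{\frac{3}{2}}$
$- 40 \left(- 6 \left(-6 - 1\right) + d{\left(-1 \right)}\right) = - 40 \left(- 6 \left(-6 - 1\right) + \left(-1\right)^{\frac{3}{2}}\right) = - 40 \left(\left(-6\right) \left(-7\right) - i\right) = - 40 \left(42 - i\right) = -1680 + 40 i$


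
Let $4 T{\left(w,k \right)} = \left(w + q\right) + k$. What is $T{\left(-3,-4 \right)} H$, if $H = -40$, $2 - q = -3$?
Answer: $20$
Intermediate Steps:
$q = 5$ ($q = 2 - -3 = 2 + 3 = 5$)
$T{\left(w,k \right)} = \frac{5}{4} + \frac{k}{4} + \frac{w}{4}$ ($T{\left(w,k \right)} = \frac{\left(w + 5\right) + k}{4} = \frac{\left(5 + w\right) + k}{4} = \frac{5 + k + w}{4} = \frac{5}{4} + \frac{k}{4} + \frac{w}{4}$)
$T{\left(-3,-4 \right)} H = \left(\frac{5}{4} + \frac{1}{4} \left(-4\right) + \frac{1}{4} \left(-3\right)\right) \left(-40\right) = \left(\frac{5}{4} - 1 - \frac{3}{4}\right) \left(-40\right) = \left(- \frac{1}{2}\right) \left(-40\right) = 20$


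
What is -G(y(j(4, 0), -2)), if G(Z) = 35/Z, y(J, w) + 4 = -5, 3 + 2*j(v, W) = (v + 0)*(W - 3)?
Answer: 35/9 ≈ 3.8889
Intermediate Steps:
j(v, W) = -3/2 + v*(-3 + W)/2 (j(v, W) = -3/2 + ((v + 0)*(W - 3))/2 = -3/2 + (v*(-3 + W))/2 = -3/2 + v*(-3 + W)/2)
y(J, w) = -9 (y(J, w) = -4 - 5 = -9)
-G(y(j(4, 0), -2)) = -35/(-9) = -35*(-1)/9 = -1*(-35/9) = 35/9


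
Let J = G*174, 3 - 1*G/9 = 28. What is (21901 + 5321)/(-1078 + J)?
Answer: -13611/20114 ≈ -0.67669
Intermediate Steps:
G = -225 (G = 27 - 9*28 = 27 - 252 = -225)
J = -39150 (J = -225*174 = -39150)
(21901 + 5321)/(-1078 + J) = (21901 + 5321)/(-1078 - 39150) = 27222/(-40228) = 27222*(-1/40228) = -13611/20114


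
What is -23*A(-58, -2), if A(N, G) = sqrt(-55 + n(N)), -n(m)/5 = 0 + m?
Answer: -23*sqrt(235) ≈ -352.58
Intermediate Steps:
n(m) = -5*m (n(m) = -5*(0 + m) = -5*m)
A(N, G) = sqrt(-55 - 5*N)
-23*A(-58, -2) = -23*sqrt(-55 - 5*(-58)) = -23*sqrt(-55 + 290) = -23*sqrt(235)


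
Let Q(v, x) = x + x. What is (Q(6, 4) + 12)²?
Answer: 400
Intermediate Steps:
Q(v, x) = 2*x
(Q(6, 4) + 12)² = (2*4 + 12)² = (8 + 12)² = 20² = 400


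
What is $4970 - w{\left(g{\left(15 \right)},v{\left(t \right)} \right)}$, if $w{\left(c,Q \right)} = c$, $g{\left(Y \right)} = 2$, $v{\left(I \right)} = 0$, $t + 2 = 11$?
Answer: $4968$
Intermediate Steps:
$t = 9$ ($t = -2 + 11 = 9$)
$4970 - w{\left(g{\left(15 \right)},v{\left(t \right)} \right)} = 4970 - 2 = 4968$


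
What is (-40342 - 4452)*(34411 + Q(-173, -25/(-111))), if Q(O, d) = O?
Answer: -1533656972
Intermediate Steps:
(-40342 - 4452)*(34411 + Q(-173, -25/(-111))) = (-40342 - 4452)*(34411 - 173) = -44794*34238 = -1533656972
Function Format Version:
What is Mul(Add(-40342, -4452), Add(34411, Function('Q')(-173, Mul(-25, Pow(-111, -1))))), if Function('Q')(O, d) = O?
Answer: -1533656972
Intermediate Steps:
Mul(Add(-40342, -4452), Add(34411, Function('Q')(-173, Mul(-25, Pow(-111, -1))))) = Mul(Add(-40342, -4452), Add(34411, -173)) = Mul(-44794, 34238) = -1533656972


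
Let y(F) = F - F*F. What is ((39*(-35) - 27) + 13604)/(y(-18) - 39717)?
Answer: -12212/40059 ≈ -0.30485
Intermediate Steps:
y(F) = F - F**2
((39*(-35) - 27) + 13604)/(y(-18) - 39717) = ((39*(-35) - 27) + 13604)/(-18*(1 - 1*(-18)) - 39717) = ((-1365 - 27) + 13604)/(-18*(1 + 18) - 39717) = (-1392 + 13604)/(-18*19 - 39717) = 12212/(-342 - 39717) = 12212/(-40059) = 12212*(-1/40059) = -12212/40059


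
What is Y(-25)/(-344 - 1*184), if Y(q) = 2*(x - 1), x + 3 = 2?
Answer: 1/132 ≈ 0.0075758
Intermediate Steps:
x = -1 (x = -3 + 2 = -1)
Y(q) = -4 (Y(q) = 2*(-1 - 1) = 2*(-2) = -4)
Y(-25)/(-344 - 1*184) = -4/(-344 - 1*184) = -4/(-344 - 184) = -4/(-528) = -4*(-1/528) = 1/132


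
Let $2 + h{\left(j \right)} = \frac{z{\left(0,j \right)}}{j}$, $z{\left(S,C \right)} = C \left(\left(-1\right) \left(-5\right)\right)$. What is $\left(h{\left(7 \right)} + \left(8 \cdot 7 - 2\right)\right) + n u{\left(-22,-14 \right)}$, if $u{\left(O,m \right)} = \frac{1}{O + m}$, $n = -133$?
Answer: $\frac{2185}{36} \approx 60.694$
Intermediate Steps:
$z{\left(S,C \right)} = 5 C$ ($z{\left(S,C \right)} = C 5 = 5 C$)
$h{\left(j \right)} = 3$ ($h{\left(j \right)} = -2 + \frac{5 j}{j} = -2 + 5 = 3$)
$\left(h{\left(7 \right)} + \left(8 \cdot 7 - 2\right)\right) + n u{\left(-22,-14 \right)} = \left(3 + \left(8 \cdot 7 - 2\right)\right) - \frac{133}{-22 - 14} = \left(3 + \left(56 - 2\right)\right) - \frac{133}{-36} = \left(3 + 54\right) - - \frac{133}{36} = 57 + \frac{133}{36} = \frac{2185}{36}$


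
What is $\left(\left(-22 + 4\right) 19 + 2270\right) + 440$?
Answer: $2368$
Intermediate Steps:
$\left(\left(-22 + 4\right) 19 + 2270\right) + 440 = \left(\left(-18\right) 19 + 2270\right) + 440 = \left(-342 + 2270\right) + 440 = 1928 + 440 = 2368$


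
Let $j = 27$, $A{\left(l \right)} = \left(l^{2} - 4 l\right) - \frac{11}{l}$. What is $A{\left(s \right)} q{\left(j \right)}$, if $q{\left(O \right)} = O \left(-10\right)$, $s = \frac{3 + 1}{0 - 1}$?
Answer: $- \frac{18765}{2} \approx -9382.5$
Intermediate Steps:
$s = -4$ ($s = \frac{4}{-1} = 4 \left(-1\right) = -4$)
$A{\left(l \right)} = l^{2} - \frac{11}{l} - 4 l$
$q{\left(O \right)} = - 10 O$
$A{\left(s \right)} q{\left(j \right)} = \frac{-11 + \left(-4\right)^{2} \left(-4 - 4\right)}{-4} \left(\left(-10\right) 27\right) = - \frac{-11 + 16 \left(-8\right)}{4} \left(-270\right) = - \frac{-11 - 128}{4} \left(-270\right) = \left(- \frac{1}{4}\right) \left(-139\right) \left(-270\right) = \frac{139}{4} \left(-270\right) = - \frac{18765}{2}$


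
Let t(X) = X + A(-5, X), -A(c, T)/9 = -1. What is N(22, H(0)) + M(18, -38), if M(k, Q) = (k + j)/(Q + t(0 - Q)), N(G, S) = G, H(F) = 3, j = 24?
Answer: 80/3 ≈ 26.667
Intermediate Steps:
A(c, T) = 9 (A(c, T) = -9*(-1) = 9)
t(X) = 9 + X (t(X) = X + 9 = 9 + X)
M(k, Q) = 8/3 + k/9 (M(k, Q) = (k + 24)/(Q + (9 + (0 - Q))) = (24 + k)/(Q + (9 - Q)) = (24 + k)/9 = (24 + k)*(1/9) = 8/3 + k/9)
N(22, H(0)) + M(18, -38) = 22 + (8/3 + (1/9)*18) = 22 + (8/3 + 2) = 22 + 14/3 = 80/3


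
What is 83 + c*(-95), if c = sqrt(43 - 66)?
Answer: 83 - 95*I*sqrt(23) ≈ 83.0 - 455.6*I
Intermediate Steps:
c = I*sqrt(23) (c = sqrt(-23) = I*sqrt(23) ≈ 4.7958*I)
83 + c*(-95) = 83 + (I*sqrt(23))*(-95) = 83 - 95*I*sqrt(23)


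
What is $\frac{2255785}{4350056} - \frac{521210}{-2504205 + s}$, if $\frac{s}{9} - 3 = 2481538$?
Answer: $\frac{2654010369905}{5391259303824} \approx 0.49228$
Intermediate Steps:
$s = 22333869$ ($s = 27 + 9 \cdot 2481538 = 27 + 22333842 = 22333869$)
$\frac{2255785}{4350056} - \frac{521210}{-2504205 + s} = \frac{2255785}{4350056} - \frac{521210}{-2504205 + 22333869} = 2255785 \cdot \frac{1}{4350056} - \frac{521210}{19829664} = \frac{2255785}{4350056} - \frac{260605}{9914832} = \frac{2654010369905}{5391259303824}$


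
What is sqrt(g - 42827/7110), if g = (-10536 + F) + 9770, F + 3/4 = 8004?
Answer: sqrt(40617076195)/2370 ≈ 85.037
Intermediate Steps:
F = 32013/4 (F = -3/4 + 8004 = 32013/4 ≈ 8003.3)
g = 28949/4 (g = (-10536 + 32013/4) + 9770 = -10131/4 + 9770 = 28949/4 ≈ 7237.3)
sqrt(g - 42827/7110) = sqrt(28949/4 - 42827/7110) = sqrt(102828041/14220) = sqrt(40617076195)/2370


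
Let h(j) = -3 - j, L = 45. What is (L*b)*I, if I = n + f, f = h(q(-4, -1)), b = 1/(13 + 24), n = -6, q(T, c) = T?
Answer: -225/37 ≈ -6.0811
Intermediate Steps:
b = 1/37 ≈ 0.027027
f = 1 (f = -3 - 1*(-4) = -3 + 4 = 1)
I = -5 (I = -6 + 1 = -5)
(L*b)*I = (45*(1/37))*(-5) = (45/37)*(-5) = -225/37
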